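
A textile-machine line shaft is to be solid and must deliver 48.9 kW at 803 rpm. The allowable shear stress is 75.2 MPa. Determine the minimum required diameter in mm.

ω = 2π·803/60 = 84.09 rad/s, so T = P/ω = 48.9×10³ / 84.09 = 581.5 N·m.
For a solid shaft τ_max = 16T/(πd³), so d = (16T/(π τ_allow))^(1/3) = (16·581.5/(π·7.52×10^7))^(1/3) = 0.03402 m.

34.0 mm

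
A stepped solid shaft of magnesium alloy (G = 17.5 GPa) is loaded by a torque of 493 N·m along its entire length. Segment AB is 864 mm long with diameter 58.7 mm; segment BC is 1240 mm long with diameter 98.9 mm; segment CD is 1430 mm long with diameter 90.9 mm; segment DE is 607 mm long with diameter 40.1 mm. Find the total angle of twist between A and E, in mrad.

J_AB = π(0.0587)⁴/32 = 1.17×10^-6 m⁴; J_BC = π(0.0989)⁴/32 = 9.39×10^-6 m⁴; J_CD = π(0.0909)⁴/32 = 6.70×10^-6 m⁴; J_DE = π(0.0401)⁴/32 = 2.54×10^-7 m⁴.
θ = (T/G)·Σ L_i/J_i = (493.0/17.5×10⁹)·(0.864/1.17×10^-6 + 1.24/9.39×10^-6 + 1.43/6.70×10^-6 + 0.607/2.54×10^-7) = 0.09797 rad.

98.0 mrad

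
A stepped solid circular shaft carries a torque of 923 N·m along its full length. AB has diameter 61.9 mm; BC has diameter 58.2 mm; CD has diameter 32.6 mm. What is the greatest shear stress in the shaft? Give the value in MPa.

136 MPa

Under the same torque, τ_max = 16T/(πd³) is largest where d is smallest — segment CD (d = 32.6 mm).
τ_max = 16·923.0/(π·(0.0326)³) = 1.357×10^8 Pa.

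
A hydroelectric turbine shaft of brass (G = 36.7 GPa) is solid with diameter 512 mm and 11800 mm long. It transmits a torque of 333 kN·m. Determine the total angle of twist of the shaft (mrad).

J = πd⁴/32 = π(0.512)⁴/32 = 6.747×10^-3 m⁴.
θ = T·L/(G·J) = 333000 × 11.8 / (36.7×10⁹ × 6.747×10^-3) = 0.01587 rad.

15.9 mrad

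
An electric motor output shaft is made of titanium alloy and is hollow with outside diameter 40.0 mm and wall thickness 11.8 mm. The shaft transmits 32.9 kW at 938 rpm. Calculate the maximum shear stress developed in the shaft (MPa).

27.4 MPa

ω = 2π·938/60 = 98.23 rad/s, so T = P/ω = 32.9×10³ / 98.23 = 334.9 N·m.
J = π(d_o⁴ − d_i⁴)/32 = π(0.0400⁴ − 0.0164⁴)/32 = 2.442×10^-7 m⁴.
τ_max = T·r/J = 334.9 × 0.0200 / 2.442×10^-7 = 2.743×10^7 Pa.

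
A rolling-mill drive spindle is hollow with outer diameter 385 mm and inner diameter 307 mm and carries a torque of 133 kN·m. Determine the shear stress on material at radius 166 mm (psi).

J = π(d_o⁴ − d_i⁴)/32 = π(0.385⁴ − 0.307⁴)/32 = 1.285×10^-3 m⁴.
Shear stress varies linearly with radius: τ = T·r/J = 133000 × 0.166 / 1.285×10^-3 = 1.718×10^7 Pa.

2490 psi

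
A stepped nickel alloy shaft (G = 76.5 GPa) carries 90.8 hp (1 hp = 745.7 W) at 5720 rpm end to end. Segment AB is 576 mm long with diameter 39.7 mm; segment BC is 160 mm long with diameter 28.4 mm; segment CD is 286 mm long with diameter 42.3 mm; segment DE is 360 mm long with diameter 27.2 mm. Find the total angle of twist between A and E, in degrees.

ω = 2π·5720/60 = 599.0 rad/s, so T = P/ω = 90.8×745.7 / 599.0 = 113.0 N·m.
J_AB = π(0.0397)⁴/32 = 2.44×10^-7 m⁴; J_BC = π(0.0284)⁴/32 = 6.39×10^-8 m⁴; J_CD = π(0.0423)⁴/32 = 3.14×10^-7 m⁴; J_DE = π(0.0272)⁴/32 = 5.37×10^-8 m⁴.
θ = (T/G)·Σ L_i/J_i = (113.0/76.5×10⁹)·(0.576/2.44×10^-7 + 0.160/6.39×10^-8 + 0.286/3.14×10^-7 + 0.360/5.37×10^-8) = 0.01844 rad.

1.06°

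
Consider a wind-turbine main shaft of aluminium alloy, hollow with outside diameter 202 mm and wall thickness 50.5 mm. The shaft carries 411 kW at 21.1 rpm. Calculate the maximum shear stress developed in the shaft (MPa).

ω = 2π·21.1/60 = 2.210 rad/s, so T = P/ω = 411×10³ / 2.210 = 186000 N·m.
J = π(d_o⁴ − d_i⁴)/32 = π(0.202⁴ − 0.101⁴)/32 = 1.532×10^-4 m⁴.
τ_max = T·r/J = 186000 × 0.101 / 1.532×10^-4 = 1.226×10^8 Pa.

123 MPa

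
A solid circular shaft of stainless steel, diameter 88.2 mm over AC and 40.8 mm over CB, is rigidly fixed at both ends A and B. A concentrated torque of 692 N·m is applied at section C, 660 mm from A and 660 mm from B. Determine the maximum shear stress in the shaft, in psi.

712 psi

Compatibility: T_A·a/J_AC = T_B·b/J_CB with T_A + T_B = T₀.
J_AC = 5.94×10^-6 m⁴, J_CB = 2.72×10^-7 m⁴, so T_A = T₀·(J_AC/a)/((J_AC/a)+(J_CB/b)) = 661.7 N·m, T_B = 30.30 N·m.
τ in each portion: τ_AC = 4.91×10^6 Pa, τ_CB = 2.27×10^6 Pa; maximum is in AC.
τ_max = T_AC·r/J = 661.7·0.0441/5.94×10^-6 = 4.912×10^6 Pa.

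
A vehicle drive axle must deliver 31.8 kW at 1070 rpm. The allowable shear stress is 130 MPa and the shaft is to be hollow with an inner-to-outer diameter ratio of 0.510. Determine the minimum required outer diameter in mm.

ω = 2π·1070/60 = 112.1 rad/s, so T = P/ω = 31.8×10³ / 112.1 = 283.8 N·m.
For a hollow shaft with d_i/d_o = 0.510: τ_max = 16T/(π d_o³ (1−k⁴)), so d_o = [16T/(π τ_allow (1−k⁴))]^(1/3) = [16·283.8/(π·1.30×10^8·0.9323)]^(1/3) = 0.02285 m.

22.8 mm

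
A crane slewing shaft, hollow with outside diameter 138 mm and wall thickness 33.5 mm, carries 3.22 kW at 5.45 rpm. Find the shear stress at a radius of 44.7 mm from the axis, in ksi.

1.10 ksi

ω = 2π·5.45/60 = 0.5707 rad/s, so T = P/ω = 3.22×10³ / 0.5707 = 5642 N·m.
J = π(d_o⁴ − d_i⁴)/32 = π(0.138⁴ − 0.0710⁴)/32 = 3.311×10^-5 m⁴.
Shear stress varies linearly with radius: τ = T·r/J = 5642 × 0.0447 / 3.311×10^-5 = 7.617×10^6 Pa.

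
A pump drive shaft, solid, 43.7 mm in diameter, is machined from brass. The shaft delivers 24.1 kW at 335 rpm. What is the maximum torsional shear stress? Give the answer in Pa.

4.19e7 Pa

ω = 2π·335/60 = 35.08 rad/s, so T = P/ω = 24.1×10³ / 35.08 = 687.0 N·m.
J = πd⁴/32 = π(0.0437)⁴/32 = 3.580×10^-7 m⁴.
τ_max = T·r/J = 687.0 × 0.0219 / 3.580×10^-7 = 4.192×10^7 Pa.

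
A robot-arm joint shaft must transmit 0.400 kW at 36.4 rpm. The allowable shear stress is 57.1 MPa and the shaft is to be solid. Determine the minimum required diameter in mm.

ω = 2π·36.4/60 = 3.812 rad/s, so T = P/ω = 0.400×10³ / 3.812 = 104.9 N·m.
For a solid shaft τ_max = 16T/(πd³), so d = (16T/(π τ_allow))^(1/3) = (16·104.9/(π·5.71×10^7))^(1/3) = 0.02107 m.

21.1 mm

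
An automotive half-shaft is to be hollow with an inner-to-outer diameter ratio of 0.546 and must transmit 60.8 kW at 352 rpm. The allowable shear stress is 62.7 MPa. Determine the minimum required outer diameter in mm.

ω = 2π·352/60 = 36.86 rad/s, so T = P/ω = 60.8×10³ / 36.86 = 1649 N·m.
For a hollow shaft with d_i/d_o = 0.546: τ_max = 16T/(π d_o³ (1−k⁴)), so d_o = [16T/(π τ_allow (1−k⁴))]^(1/3) = [16·1649/(π·6.27×10^7·0.9111)]^(1/3) = 0.05278 m.

52.8 mm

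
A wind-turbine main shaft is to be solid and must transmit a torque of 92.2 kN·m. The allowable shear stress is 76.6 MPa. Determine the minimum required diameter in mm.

For a solid shaft τ_max = 16T/(πd³), so d = (16T/(π τ_allow))^(1/3) = (16·92200/(π·7.66×10^7))^(1/3) = 0.1830 m.

183 mm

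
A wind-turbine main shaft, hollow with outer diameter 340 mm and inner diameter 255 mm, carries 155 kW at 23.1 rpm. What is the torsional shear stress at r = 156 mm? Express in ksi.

1.62 ksi

ω = 2π·23.1/60 = 2.419 rad/s, so T = P/ω = 155×10³ / 2.419 = 64080 N·m.
J = π(d_o⁴ − d_i⁴)/32 = π(0.340⁴ − 0.255⁴)/32 = 8.968×10^-4 m⁴.
Shear stress varies linearly with radius: τ = T·r/J = 64080 × 0.156 / 8.968×10^-4 = 1.115×10^7 Pa.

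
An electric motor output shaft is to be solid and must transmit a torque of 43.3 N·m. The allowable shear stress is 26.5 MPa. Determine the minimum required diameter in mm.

20.3 mm

For a solid shaft τ_max = 16T/(πd³), so d = (16T/(π τ_allow))^(1/3) = (16·43.30/(π·2.65×10^7))^(1/3) = 0.02026 m.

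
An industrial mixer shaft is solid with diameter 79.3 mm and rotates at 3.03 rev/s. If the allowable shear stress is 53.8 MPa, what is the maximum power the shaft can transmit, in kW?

100 kW

J = πd⁴/32 = π(0.0793)⁴/32 = 3.882×10^-6 m⁴.
T_max = τ_allow·J/r = 5.38×10^7 × 3.882×10^-6 / 0.0396 = 5268 N·m.
ω = 2π·3.03 = 19.04 rad/s, so P_max = T_max·ω = 1.003×10^5 W.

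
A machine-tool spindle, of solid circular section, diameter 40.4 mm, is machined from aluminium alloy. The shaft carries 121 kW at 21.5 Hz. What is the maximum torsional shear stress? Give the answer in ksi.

10.0 ksi

ω = 2π·21.5 = 135.1 rad/s, so T = P/ω = 121×10³ / 135.1 = 895.7 N·m.
J = πd⁴/32 = π(0.0404)⁴/32 = 2.615×10^-7 m⁴.
τ_max = T·r/J = 895.7 × 0.0202 / 2.615×10^-7 = 6.918×10^7 Pa.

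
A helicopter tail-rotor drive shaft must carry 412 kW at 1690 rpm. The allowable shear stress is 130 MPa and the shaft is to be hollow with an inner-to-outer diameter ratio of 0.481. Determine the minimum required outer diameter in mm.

ω = 2π·1690/60 = 177.0 rad/s, so T = P/ω = 412×10³ / 177.0 = 2328 N·m.
For a hollow shaft with d_i/d_o = 0.481: τ_max = 16T/(π d_o³ (1−k⁴)), so d_o = [16T/(π τ_allow (1−k⁴))]^(1/3) = [16·2328/(π·1.30×10^8·0.9465)]^(1/3) = 0.04585 m.

45.8 mm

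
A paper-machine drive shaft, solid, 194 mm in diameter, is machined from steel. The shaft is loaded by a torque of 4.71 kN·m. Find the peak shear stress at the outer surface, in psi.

J = πd⁴/32 = π(0.194)⁴/32 = 1.391×10^-4 m⁴.
τ_max = T·r/J = 4710 × 0.0970 / 1.391×10^-4 = 3.285×10^6 Pa.

477 psi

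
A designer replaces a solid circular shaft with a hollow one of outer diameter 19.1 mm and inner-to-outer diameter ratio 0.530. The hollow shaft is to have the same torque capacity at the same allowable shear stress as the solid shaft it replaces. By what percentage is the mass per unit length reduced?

Equal τ_max and T ⇒ the solid shaft needs d_s³ = d_o³(1−k⁴), so d_s = 19.1·(1−0.530⁴)^(1/3) = 18.58 mm.
Area ratio A_h/A_s = d_o²(1−k²)/d_s² = (1−k²)/(1−k⁴)^(2/3) = 0.7596.
Mass saving = 1 − 0.7596 = 24.0 %.

24.0 %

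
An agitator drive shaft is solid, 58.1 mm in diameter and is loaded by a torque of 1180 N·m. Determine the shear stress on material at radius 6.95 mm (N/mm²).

7.33 N/mm²

J = πd⁴/32 = π(0.0581)⁴/32 = 1.119×10^-6 m⁴.
Shear stress varies linearly with radius: τ = T·r/J = 1180 × 0.00695 / 1.119×10^-6 = 7.331×10^6 Pa.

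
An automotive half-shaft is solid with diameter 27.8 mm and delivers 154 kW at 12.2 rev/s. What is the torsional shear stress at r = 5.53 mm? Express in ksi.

27.5 ksi

ω = 2π·12.2 = 76.65 rad/s, so T = P/ω = 154×10³ / 76.65 = 2009 N·m.
J = πd⁴/32 = π(0.0278)⁴/32 = 5.864×10^-8 m⁴.
Shear stress varies linearly with radius: τ = T·r/J = 2009 × 0.00553 / 5.864×10^-8 = 1.895×10^8 Pa.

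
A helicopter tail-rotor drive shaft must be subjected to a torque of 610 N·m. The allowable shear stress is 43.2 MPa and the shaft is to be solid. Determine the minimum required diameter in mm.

For a solid shaft τ_max = 16T/(πd³), so d = (16T/(π τ_allow))^(1/3) = (16·610.0/(π·4.32×10^7))^(1/3) = 0.04159 m.

41.6 mm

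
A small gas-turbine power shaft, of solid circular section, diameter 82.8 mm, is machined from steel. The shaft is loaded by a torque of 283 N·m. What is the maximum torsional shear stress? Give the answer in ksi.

0.368 ksi

J = πd⁴/32 = π(0.0828)⁴/32 = 4.614×10^-6 m⁴.
τ_max = T·r/J = 283.0 × 0.0414 / 4.614×10^-6 = 2.539×10^6 Pa.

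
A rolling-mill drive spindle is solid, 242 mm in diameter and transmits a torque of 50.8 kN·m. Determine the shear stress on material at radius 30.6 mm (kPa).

J = πd⁴/32 = π(0.242)⁴/32 = 3.367×10^-4 m⁴.
Shear stress varies linearly with radius: τ = T·r/J = 50800 × 0.0306 / 3.367×10^-4 = 4.617×10^6 Pa.

4620 kPa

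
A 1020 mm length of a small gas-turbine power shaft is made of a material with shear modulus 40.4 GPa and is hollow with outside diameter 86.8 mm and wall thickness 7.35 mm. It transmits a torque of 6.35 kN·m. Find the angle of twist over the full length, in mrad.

54.9 mrad

J = π(d_o⁴ − d_i⁴)/32 = π(0.0868⁴ − 0.0721⁴)/32 = 2.920×10^-6 m⁴.
θ = T·L/(G·J) = 6350 × 1.02 / (40.4×10⁹ × 2.920×10^-6) = 0.05491 rad.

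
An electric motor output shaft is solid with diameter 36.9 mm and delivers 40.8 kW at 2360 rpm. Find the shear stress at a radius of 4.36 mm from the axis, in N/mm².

3.95 N/mm²

ω = 2π·2360/60 = 247.1 rad/s, so T = P/ω = 40.8×10³ / 247.1 = 165.1 N·m.
J = πd⁴/32 = π(0.0369)⁴/32 = 1.820×10^-7 m⁴.
Shear stress varies linearly with radius: τ = T·r/J = 165.1 × 0.00436 / 1.820×10^-7 = 3.955×10^6 Pa.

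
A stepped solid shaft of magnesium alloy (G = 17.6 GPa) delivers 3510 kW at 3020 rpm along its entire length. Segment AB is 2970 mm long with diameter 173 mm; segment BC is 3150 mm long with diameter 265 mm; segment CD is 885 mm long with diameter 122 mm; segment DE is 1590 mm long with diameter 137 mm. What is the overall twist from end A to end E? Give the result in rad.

0.0801 rad

ω = 2π·3020/60 = 316.3 rad/s, so T = P/ω = 3510×10³ / 316.3 = 11100 N·m.
J_AB = π(0.173)⁴/32 = 8.79×10^-5 m⁴; J_BC = π(0.265)⁴/32 = 4.84×10^-4 m⁴; J_CD = π(0.122)⁴/32 = 2.17×10^-5 m⁴; J_DE = π(0.137)⁴/32 = 3.46×10^-5 m⁴.
θ = (T/G)·Σ L_i/J_i = (11100/17.6×10⁹)·(2.97/8.79×10^-5 + 3.15/4.84×10^-4 + 0.885/2.17×10^-5 + 1.59/3.46×10^-5) = 0.08005 rad.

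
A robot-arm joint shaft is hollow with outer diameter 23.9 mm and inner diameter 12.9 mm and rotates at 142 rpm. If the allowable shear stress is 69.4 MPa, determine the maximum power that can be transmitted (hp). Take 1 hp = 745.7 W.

3.39 hp

J = π(d_o⁴ − d_i⁴)/32 = π(0.0239⁴ − 0.0129⁴)/32 = 2.931×10^-8 m⁴.
T_max = τ_allow·J/r = 6.94×10^7 × 2.931×10^-8 / 0.0119 = 170.2 N·m.
ω = 2π·142/60 = 14.87 rad/s, so P_max = T_max·ω = 2532 W.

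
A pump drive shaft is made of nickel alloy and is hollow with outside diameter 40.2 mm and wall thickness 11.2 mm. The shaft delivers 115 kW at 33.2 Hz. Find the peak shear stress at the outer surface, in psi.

6520 psi

ω = 2π·33.2 = 208.6 rad/s, so T = P/ω = 115×10³ / 208.6 = 551.3 N·m.
J = π(d_o⁴ − d_i⁴)/32 = π(0.0402⁴ − 0.0178⁴)/32 = 2.465×10^-7 m⁴.
τ_max = T·r/J = 551.3 × 0.0201 / 2.465×10^-7 = 4.495×10^7 Pa.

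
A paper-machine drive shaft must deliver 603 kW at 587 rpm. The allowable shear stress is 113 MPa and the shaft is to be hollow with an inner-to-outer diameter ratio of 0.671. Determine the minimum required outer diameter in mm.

ω = 2π·587/60 = 61.47 rad/s, so T = P/ω = 603×10³ / 61.47 = 9810 N·m.
For a hollow shaft with d_i/d_o = 0.671: τ_max = 16T/(π d_o³ (1−k⁴)), so d_o = [16T/(π τ_allow (1−k⁴))]^(1/3) = [16·9810/(π·1.13×10^8·0.7973)]^(1/3) = 0.08216 m.

82.2 mm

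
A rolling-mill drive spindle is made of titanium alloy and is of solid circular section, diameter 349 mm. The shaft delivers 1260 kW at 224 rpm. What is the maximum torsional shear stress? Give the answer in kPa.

ω = 2π·224/60 = 23.46 rad/s, so T = P/ω = 1260×10³ / 23.46 = 53710 N·m.
J = πd⁴/32 = π(0.349)⁴/32 = 1.456×10^-3 m⁴.
τ_max = T·r/J = 53710 × 0.174 / 1.456×10^-3 = 6.436×10^6 Pa.

6440 kPa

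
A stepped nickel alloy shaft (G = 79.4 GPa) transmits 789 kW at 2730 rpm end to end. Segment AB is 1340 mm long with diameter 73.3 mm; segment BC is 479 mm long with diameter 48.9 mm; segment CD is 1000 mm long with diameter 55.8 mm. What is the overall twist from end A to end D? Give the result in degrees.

4.73°

ω = 2π·2730/60 = 285.9 rad/s, so T = P/ω = 789×10³ / 285.9 = 2760 N·m.
J_AB = π(0.0733)⁴/32 = 2.83×10^-6 m⁴; J_BC = π(0.0489)⁴/32 = 5.61×10^-7 m⁴; J_CD = π(0.0558)⁴/32 = 9.52×10^-7 m⁴.
θ = (T/G)·Σ L_i/J_i = (2760/79.4×10⁹)·(1.34/2.83×10^-6 + 0.479/5.61×10^-7 + 1.00/9.52×10^-7) = 0.08261 rad.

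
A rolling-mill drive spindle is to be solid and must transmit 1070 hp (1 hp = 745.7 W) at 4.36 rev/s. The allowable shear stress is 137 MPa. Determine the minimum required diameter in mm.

103 mm

ω = 2π·4.36 = 27.39 rad/s, so T = P/ω = 1070×745.7 / 27.39 = 29130 N·m.
For a solid shaft τ_max = 16T/(πd³), so d = (16T/(π τ_allow))^(1/3) = (16·29130/(π·1.37×10^8))^(1/3) = 0.1027 m.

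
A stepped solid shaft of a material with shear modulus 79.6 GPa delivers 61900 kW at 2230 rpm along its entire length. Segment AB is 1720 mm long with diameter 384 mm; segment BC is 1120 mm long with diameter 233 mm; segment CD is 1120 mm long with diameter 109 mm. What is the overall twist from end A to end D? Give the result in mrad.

285 mrad

ω = 2π·2230/60 = 233.5 rad/s, so T = P/ω = 61900×10³ / 233.5 = 265100 N·m.
J_AB = π(0.384)⁴/32 = 2.13×10^-3 m⁴; J_BC = π(0.233)⁴/32 = 2.89×10^-4 m⁴; J_CD = π(0.109)⁴/32 = 1.39×10^-5 m⁴.
θ = (T/G)·Σ L_i/J_i = (265100/79.6×10⁹)·(1.72/2.13×10^-3 + 1.12/2.89×10^-4 + 1.12/1.39×10^-5) = 0.2847 rad.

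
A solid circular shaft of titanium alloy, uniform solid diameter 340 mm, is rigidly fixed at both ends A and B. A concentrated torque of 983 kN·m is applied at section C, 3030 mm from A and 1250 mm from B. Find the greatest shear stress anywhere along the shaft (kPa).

With uniform GJ and both ends fixed, compatibility θ_AC = θ_CB gives T_A·a = T_B·b, together with T_A + T_B = T₀.
T_A = T₀·b/(a+b) = 983000·1250/4280 = 287100 N·m; T_B = 695900 N·m.
τ in each portion: τ_AC = 3.72×10^7 Pa, τ_CB = 9.02×10^7 Pa; maximum is in CB.
τ_max = T_CB·r/J = 695900·0.170/1.31×10^-3 = 9.017×10^7 Pa.

90200 kPa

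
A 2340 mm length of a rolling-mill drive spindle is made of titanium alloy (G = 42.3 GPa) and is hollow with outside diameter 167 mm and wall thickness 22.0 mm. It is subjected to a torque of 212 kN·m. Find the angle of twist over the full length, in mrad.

J = π(d_o⁴ − d_i⁴)/32 = π(0.167⁴ − 0.123⁴)/32 = 5.389×10^-5 m⁴.
θ = T·L/(G·J) = 212000 × 2.34 / (42.3×10⁹ × 5.389×10^-5) = 0.2176 rad.

218 mrad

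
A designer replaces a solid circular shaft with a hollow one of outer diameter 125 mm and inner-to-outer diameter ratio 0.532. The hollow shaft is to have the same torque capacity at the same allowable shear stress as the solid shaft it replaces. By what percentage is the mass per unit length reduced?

Equal τ_max and T ⇒ the solid shaft needs d_s³ = d_o³(1−k⁴), so d_s = 125·(1−0.532⁴)^(1/3) = 121.6 mm.
Area ratio A_h/A_s = d_o²(1−k²)/d_s² = (1−k²)/(1−k⁴)^(2/3) = 0.7580.
Mass saving = 1 − 0.7580 = 24.2 %.

24.2 %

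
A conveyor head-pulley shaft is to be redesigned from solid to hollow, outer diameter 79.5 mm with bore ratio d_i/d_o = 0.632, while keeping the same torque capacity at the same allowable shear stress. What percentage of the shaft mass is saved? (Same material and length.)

Equal τ_max and T ⇒ the solid shaft needs d_s³ = d_o³(1−k⁴), so d_s = 79.5·(1−0.632⁴)^(1/3) = 75.03 mm.
Area ratio A_h/A_s = d_o²(1−k²)/d_s² = (1−k²)/(1−k⁴)^(2/3) = 0.6744.
Mass saving = 1 − 0.6744 = 32.6 %.

32.6 %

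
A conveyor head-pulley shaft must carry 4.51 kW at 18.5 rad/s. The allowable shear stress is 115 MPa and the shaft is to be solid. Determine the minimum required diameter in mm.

22.1 mm

ω = 18.5 rad/s, so T = P/ω = 4.51×10³ / 18.50 = 243.8 N·m.
For a solid shaft τ_max = 16T/(πd³), so d = (16T/(π τ_allow))^(1/3) = (16·243.8/(π·1.15×10^8))^(1/3) = 0.02210 m.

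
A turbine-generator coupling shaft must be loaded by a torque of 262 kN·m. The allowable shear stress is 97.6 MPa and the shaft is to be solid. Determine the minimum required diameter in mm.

239 mm

For a solid shaft τ_max = 16T/(πd³), so d = (16T/(π τ_allow))^(1/3) = (16·262000/(π·9.76×10^7))^(1/3) = 0.2391 m.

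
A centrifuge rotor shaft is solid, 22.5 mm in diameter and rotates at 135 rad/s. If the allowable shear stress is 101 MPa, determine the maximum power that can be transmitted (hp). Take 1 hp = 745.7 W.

J = πd⁴/32 = π(0.0225)⁴/32 = 2.516×10^-8 m⁴.
T_max = τ_allow·J/r = 1.01×10^8 × 2.516×10^-8 / 0.0112 = 225.9 N·m.
ω = 135 rad/s, so P_max = T_max·ω = 3.050×10^4 W.

40.9 hp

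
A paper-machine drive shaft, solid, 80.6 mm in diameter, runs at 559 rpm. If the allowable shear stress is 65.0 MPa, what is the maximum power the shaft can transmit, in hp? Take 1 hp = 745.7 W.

J = πd⁴/32 = π(0.0806)⁴/32 = 4.143×10^-6 m⁴.
T_max = τ_allow·J/r = 6.50×10^7 × 4.143×10^-6 / 0.0403 = 6683 N·m.
ω = 2π·559/60 = 58.54 rad/s, so P_max = T_max·ω = 3.912×10^5 W.

525 hp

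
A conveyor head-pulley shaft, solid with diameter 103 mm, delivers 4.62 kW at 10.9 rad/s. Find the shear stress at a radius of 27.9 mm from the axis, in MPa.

ω = 10.9 rad/s, so T = P/ω = 4.62×10³ / 10.90 = 423.9 N·m.
J = πd⁴/32 = π(0.103)⁴/32 = 1.105×10^-5 m⁴.
Shear stress varies linearly with radius: τ = T·r/J = 423.9 × 0.0279 / 1.105×10^-5 = 1.070×10^6 Pa.

1.07 MPa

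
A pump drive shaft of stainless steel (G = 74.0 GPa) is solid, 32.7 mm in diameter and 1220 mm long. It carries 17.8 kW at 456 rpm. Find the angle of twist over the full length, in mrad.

ω = 2π·456/60 = 47.75 rad/s, so T = P/ω = 17.8×10³ / 47.75 = 372.8 N·m.
J = πd⁴/32 = π(0.0327)⁴/32 = 1.123×10^-7 m⁴.
θ = T·L/(G·J) = 372.8 × 1.22 / (74.0×10⁹ × 1.123×10^-7) = 0.05475 rad.

54.7 mrad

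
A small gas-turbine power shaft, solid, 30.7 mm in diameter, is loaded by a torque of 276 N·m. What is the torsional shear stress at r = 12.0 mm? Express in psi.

J = πd⁴/32 = π(0.0307)⁴/32 = 8.721×10^-8 m⁴.
Shear stress varies linearly with radius: τ = T·r/J = 276.0 × 0.0120 / 8.721×10^-8 = 3.798×10^7 Pa.

5510 psi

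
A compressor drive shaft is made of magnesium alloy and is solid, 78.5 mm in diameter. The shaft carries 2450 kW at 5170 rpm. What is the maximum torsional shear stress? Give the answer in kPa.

ω = 2π·5170/60 = 541.4 rad/s, so T = P/ω = 2450×10³ / 541.4 = 4525 N·m.
J = πd⁴/32 = π(0.0785)⁴/32 = 3.728×10^-6 m⁴.
τ_max = T·r/J = 4525 × 0.0393 / 3.728×10^-6 = 4.764×10^7 Pa.

47600 kPa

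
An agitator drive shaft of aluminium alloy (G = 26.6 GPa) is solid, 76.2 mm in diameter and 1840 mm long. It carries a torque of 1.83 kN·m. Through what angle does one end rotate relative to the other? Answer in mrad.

J = πd⁴/32 = π(0.0762)⁴/32 = 3.310×10^-6 m⁴.
θ = T·L/(G·J) = 1830 × 1.84 / (26.6×10⁹ × 3.310×10^-6) = 0.03824 rad.

38.2 mrad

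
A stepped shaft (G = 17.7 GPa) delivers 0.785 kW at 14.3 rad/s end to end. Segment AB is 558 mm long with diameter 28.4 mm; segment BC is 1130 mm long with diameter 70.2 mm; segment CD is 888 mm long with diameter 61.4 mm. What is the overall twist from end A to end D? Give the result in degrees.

1.75°

ω = 14.3 rad/s, so T = P/ω = 0.785×10³ / 14.30 = 54.90 N·m.
J_AB = π(0.0284)⁴/32 = 6.39×10^-8 m⁴; J_BC = π(0.0702)⁴/32 = 2.38×10^-6 m⁴; J_CD = π(0.0614)⁴/32 = 1.40×10^-6 m⁴.
θ = (T/G)·Σ L_i/J_i = (54.90/17.7×10⁹)·(0.558/6.39×10^-8 + 1.13/2.38×10^-6 + 0.888/1.40×10^-6) = 0.03054 rad.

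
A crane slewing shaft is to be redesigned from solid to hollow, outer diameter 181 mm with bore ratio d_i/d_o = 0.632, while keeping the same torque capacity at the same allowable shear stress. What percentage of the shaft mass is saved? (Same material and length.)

Equal τ_max and T ⇒ the solid shaft needs d_s³ = d_o³(1−k⁴), so d_s = 181·(1−0.632⁴)^(1/3) = 170.8 mm.
Area ratio A_h/A_s = d_o²(1−k²)/d_s² = (1−k²)/(1−k⁴)^(2/3) = 0.6744.
Mass saving = 1 − 0.6744 = 32.6 %.

32.6 %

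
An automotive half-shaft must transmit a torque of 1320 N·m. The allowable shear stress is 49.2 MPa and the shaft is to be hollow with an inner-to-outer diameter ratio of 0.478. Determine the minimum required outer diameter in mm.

52.4 mm

For a hollow shaft with d_i/d_o = 0.478: τ_max = 16T/(π d_o³ (1−k⁴)), so d_o = [16T/(π τ_allow (1−k⁴))]^(1/3) = [16·1320/(π·4.92×10^7·0.9478)]^(1/3) = 0.05244 m.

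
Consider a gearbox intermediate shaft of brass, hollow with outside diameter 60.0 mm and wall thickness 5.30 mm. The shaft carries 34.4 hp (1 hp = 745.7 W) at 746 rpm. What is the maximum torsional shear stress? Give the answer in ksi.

2.08 ksi

ω = 2π·746/60 = 78.12 rad/s, so T = P/ω = 34.4×745.7 / 78.12 = 328.4 N·m.
J = π(d_o⁴ − d_i⁴)/32 = π(0.0600⁴ − 0.0494⁴)/32 = 6.877×10^-7 m⁴.
τ_max = T·r/J = 328.4 × 0.0300 / 6.877×10^-7 = 1.432×10^7 Pa.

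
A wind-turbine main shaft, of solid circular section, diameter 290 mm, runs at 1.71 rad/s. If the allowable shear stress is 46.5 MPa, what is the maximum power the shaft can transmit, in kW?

381 kW

J = πd⁴/32 = π(0.290)⁴/32 = 6.944×10^-4 m⁴.
T_max = τ_allow·J/r = 4.65×10^7 × 6.944×10^-4 / 0.145 = 222700 N·m.
ω = 1.71 rad/s, so P_max = T_max·ω = 3.808×10^5 W.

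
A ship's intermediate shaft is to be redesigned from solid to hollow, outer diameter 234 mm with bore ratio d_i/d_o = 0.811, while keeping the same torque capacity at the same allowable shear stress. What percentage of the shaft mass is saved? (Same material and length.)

50.1 %

Equal τ_max and T ⇒ the solid shaft needs d_s³ = d_o³(1−k⁴), so d_s = 234·(1−0.811⁴)^(1/3) = 193.7 mm.
Area ratio A_h/A_s = d_o²(1−k²)/d_s² = (1−k²)/(1−k⁴)^(2/3) = 0.4994.
Mass saving = 1 − 0.4994 = 50.1 %.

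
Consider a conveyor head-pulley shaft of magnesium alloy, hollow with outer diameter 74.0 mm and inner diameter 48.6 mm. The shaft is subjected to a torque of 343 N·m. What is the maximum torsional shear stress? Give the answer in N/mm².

J = π(d_o⁴ − d_i⁴)/32 = π(0.0740⁴ − 0.0486⁴)/32 = 2.396×10^-6 m⁴.
τ_max = T·r/J = 343.0 × 0.0370 / 2.396×10^-6 = 5.296×10^6 Pa.

5.30 N/mm²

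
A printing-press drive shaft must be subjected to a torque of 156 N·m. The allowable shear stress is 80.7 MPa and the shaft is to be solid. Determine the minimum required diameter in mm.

21.4 mm

For a solid shaft τ_max = 16T/(πd³), so d = (16T/(π τ_allow))^(1/3) = (16·156.0/(π·8.07×10^7))^(1/3) = 0.02143 m.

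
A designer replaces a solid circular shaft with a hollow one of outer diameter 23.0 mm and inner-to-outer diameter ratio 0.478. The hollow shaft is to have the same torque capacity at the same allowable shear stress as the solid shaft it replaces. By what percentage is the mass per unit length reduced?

Equal τ_max and T ⇒ the solid shaft needs d_s³ = d_o³(1−k⁴), so d_s = 23.0·(1−0.478⁴)^(1/3) = 22.59 mm.
Area ratio A_h/A_s = d_o²(1−k²)/d_s² = (1−k²)/(1−k⁴)^(2/3) = 0.7996.
Mass saving = 1 − 0.7996 = 20.0 %.

20.0 %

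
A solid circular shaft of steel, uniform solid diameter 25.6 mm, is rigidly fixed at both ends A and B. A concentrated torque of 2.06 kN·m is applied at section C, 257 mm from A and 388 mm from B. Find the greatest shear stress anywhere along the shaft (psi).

54600 psi

With uniform GJ and both ends fixed, compatibility θ_AC = θ_CB gives T_A·a = T_B·b, together with T_A + T_B = T₀.
T_A = T₀·b/(a+b) = 2060·388/645.0 = 1239 N·m; T_B = 820.8 N·m.
τ in each portion: τ_AC = 3.76×10^8 Pa, τ_CB = 2.49×10^8 Pa; maximum is in AC.
τ_max = T_AC·r/J = 1239·0.0128/4.22×10^-8 = 3.762×10^8 Pa.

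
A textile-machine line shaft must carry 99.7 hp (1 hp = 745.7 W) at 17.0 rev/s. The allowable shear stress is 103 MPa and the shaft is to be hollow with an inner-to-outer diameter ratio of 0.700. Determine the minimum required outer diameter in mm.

ω = 2π·17.0 = 106.8 rad/s, so T = P/ω = 99.7×745.7 / 106.8 = 696.0 N·m.
For a hollow shaft with d_i/d_o = 0.700: τ_max = 16T/(π d_o³ (1−k⁴)), so d_o = [16T/(π τ_allow (1−k⁴))]^(1/3) = [16·696.0/(π·1.03×10^8·0.7599)]^(1/3) = 0.03565 m.

35.6 mm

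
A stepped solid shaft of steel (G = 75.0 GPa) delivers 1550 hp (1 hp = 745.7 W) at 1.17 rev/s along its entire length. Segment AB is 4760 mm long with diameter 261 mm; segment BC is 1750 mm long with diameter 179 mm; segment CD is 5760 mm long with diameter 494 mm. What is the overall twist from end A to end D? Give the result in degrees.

3.46°

ω = 2π·1.17 = 7.351 rad/s, so T = P/ω = 1550×745.7 / 7.351 = 157200 N·m.
J_AB = π(0.261)⁴/32 = 4.56×10^-4 m⁴; J_BC = π(0.179)⁴/32 = 1.01×10^-4 m⁴; J_CD = π(0.494)⁴/32 = 5.85×10^-3 m⁴.
θ = (T/G)·Σ L_i/J_i = (157200/75.0×10⁹)·(4.76/4.56×10^-4 + 1.75/1.01×10^-4 + 5.76/5.85×10^-3) = 0.06037 rad.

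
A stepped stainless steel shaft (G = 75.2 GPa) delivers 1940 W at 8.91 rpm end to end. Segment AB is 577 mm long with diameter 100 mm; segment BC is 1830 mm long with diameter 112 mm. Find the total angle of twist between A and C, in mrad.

4.90 mrad

ω = 2π·8.91/60 = 0.9331 rad/s, so T = P/ω = 1940 / 0.9331 = 2079 N·m.
J_AB = π(0.100)⁴/32 = 9.82×10^-6 m⁴; J_BC = π(0.112)⁴/32 = 1.54×10^-5 m⁴.
θ = (T/G)·Σ L_i/J_i = (2079/75.2×10⁹)·(0.577/9.82×10^-6 + 1.83/1.54×10^-5) = 4.900×10^-3 rad.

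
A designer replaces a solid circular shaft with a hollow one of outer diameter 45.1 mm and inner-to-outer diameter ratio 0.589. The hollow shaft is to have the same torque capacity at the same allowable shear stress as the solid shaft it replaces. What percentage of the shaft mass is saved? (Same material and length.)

Equal τ_max and T ⇒ the solid shaft needs d_s³ = d_o³(1−k⁴), so d_s = 45.1·(1−0.589⁴)^(1/3) = 43.21 mm.
Area ratio A_h/A_s = d_o²(1−k²)/d_s² = (1−k²)/(1−k⁴)^(2/3) = 0.7114.
Mass saving = 1 − 0.7114 = 28.9 %.

28.9 %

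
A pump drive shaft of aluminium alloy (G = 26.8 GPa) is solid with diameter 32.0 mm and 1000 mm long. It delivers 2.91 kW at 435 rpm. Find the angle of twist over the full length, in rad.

ω = 2π·435/60 = 45.55 rad/s, so T = P/ω = 2.91×10³ / 45.55 = 63.88 N·m.
J = πd⁴/32 = π(0.0320)⁴/32 = 1.029×10^-7 m⁴.
θ = T·L/(G·J) = 63.88 × 1.00 / (26.8×10⁹ × 1.029×10^-7) = 0.02315 rad.

0.0232 rad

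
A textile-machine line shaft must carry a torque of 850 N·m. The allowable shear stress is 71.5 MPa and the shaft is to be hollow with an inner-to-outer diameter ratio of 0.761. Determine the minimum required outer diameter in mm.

45.0 mm

For a hollow shaft with d_i/d_o = 0.761: τ_max = 16T/(π d_o³ (1−k⁴)), so d_o = [16T/(π τ_allow (1−k⁴))]^(1/3) = [16·850.0/(π·7.15×10^7·0.6646)]^(1/3) = 0.04500 m.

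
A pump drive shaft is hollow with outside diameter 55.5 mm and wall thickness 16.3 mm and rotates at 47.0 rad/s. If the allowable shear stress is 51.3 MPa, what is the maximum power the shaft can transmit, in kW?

J = π(d_o⁴ − d_i⁴)/32 = π(0.0555⁴ − 0.0229⁴)/32 = 9.045×10^-7 m⁴.
T_max = τ_allow·J/r = 5.13×10^7 × 9.045×10^-7 / 0.0278 = 1672 N·m.
ω = 47.0 rad/s, so P_max = T_max·ω = 7.859×10^4 W.

78.6 kW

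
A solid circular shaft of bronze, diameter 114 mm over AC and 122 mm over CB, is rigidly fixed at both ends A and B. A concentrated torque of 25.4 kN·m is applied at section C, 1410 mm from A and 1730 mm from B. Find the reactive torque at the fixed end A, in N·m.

12300 N·m

Compatibility: T_A·a/J_AC = T_B·b/J_CB with T_A + T_B = T₀.
J_AC = 1.66×10^-5 m⁴, J_CB = 2.17×10^-5 m⁴, so T_A = T₀·(J_AC/a)/((J_AC/a)+(J_CB/b)) = 12280 N·m, T_B = 13120 N·m.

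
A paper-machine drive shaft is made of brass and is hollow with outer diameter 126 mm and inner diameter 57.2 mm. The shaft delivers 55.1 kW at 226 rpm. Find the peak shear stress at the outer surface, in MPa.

6.19 MPa

ω = 2π·226/60 = 23.67 rad/s, so T = P/ω = 55.1×10³ / 23.67 = 2328 N·m.
J = π(d_o⁴ − d_i⁴)/32 = π(0.126⁴ − 0.0572⁴)/32 = 2.369×10^-5 m⁴.
τ_max = T·r/J = 2328 × 0.0630 / 2.369×10^-5 = 6.190×10^6 Pa.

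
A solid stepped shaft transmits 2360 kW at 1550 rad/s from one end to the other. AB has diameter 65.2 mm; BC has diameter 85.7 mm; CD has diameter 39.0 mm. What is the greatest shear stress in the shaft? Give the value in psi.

ω = 1550 rad/s, so T = P/ω = 2360×10³ / 1550 = 1523 N·m.
Under the same torque, τ_max = 16T/(πd³) is largest where d is smallest — segment CD (d = 39.0 mm).
τ_max = 16·1523/(π·(0.0390)³) = 1.307×10^8 Pa.

19000 psi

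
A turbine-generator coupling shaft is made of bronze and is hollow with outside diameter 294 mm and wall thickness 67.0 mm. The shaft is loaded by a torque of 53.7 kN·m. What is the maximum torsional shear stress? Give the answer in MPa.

J = π(d_o⁴ − d_i⁴)/32 = π(0.294⁴ − 0.160⁴)/32 = 6.691×10^-4 m⁴.
τ_max = T·r/J = 53700 × 0.147 / 6.691×10^-4 = 1.180×10^7 Pa.

11.8 MPa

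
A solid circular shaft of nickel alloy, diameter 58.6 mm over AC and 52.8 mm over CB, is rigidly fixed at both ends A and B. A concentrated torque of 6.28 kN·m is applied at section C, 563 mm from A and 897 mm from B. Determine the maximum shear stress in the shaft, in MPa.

112 MPa

Compatibility: T_A·a/J_AC = T_B·b/J_CB with T_A + T_B = T₀.
J_AC = 1.16×10^-6 m⁴, J_CB = 7.63×10^-7 m⁴, so T_A = T₀·(J_AC/a)/((J_AC/a)+(J_CB/b)) = 4442 N·m, T_B = 1838 N·m.
τ in each portion: τ_AC = 1.12×10^8 Pa, τ_CB = 6.36×10^7 Pa; maximum is in AC.
τ_max = T_AC·r/J = 4442·0.0293/1.16×10^-6 = 1.124×10^8 Pa.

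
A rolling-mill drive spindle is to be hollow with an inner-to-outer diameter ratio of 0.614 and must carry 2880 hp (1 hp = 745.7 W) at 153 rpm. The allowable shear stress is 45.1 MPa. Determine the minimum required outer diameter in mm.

ω = 2π·153/60 = 16.02 rad/s, so T = P/ω = 2880×745.7 / 16.02 = 134000 N·m.
For a hollow shaft with d_i/d_o = 0.614: τ_max = 16T/(π d_o³ (1−k⁴)), so d_o = [16T/(π τ_allow (1−k⁴))]^(1/3) = [16·134000/(π·4.51×10^7·0.8579)]^(1/3) = 0.2603 m.

260 mm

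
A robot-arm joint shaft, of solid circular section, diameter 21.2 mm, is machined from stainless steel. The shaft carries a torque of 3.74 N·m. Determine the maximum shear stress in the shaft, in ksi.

0.290 ksi

J = πd⁴/32 = π(0.0212)⁴/32 = 1.983×10^-8 m⁴.
τ_max = T·r/J = 3.740 × 0.0106 / 1.983×10^-8 = 1.999×10^6 Pa.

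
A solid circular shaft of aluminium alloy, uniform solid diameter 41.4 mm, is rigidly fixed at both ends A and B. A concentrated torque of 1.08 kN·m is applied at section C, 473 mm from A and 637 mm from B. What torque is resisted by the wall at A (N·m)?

620 N·m

With uniform GJ and both ends fixed, compatibility θ_AC = θ_CB gives T_A·a = T_B·b, together with T_A + T_B = T₀.
T_A = T₀·b/(a+b) = 1080·637/1110 = 619.8 N·m; T_B = 460.2 N·m.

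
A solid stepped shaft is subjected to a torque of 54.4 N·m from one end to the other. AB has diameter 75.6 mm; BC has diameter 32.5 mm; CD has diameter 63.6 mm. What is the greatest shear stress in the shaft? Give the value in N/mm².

Under the same torque, τ_max = 16T/(πd³) is largest where d is smallest — segment BC (d = 32.5 mm).
τ_max = 16·54.40/(π·(0.0325)³) = 8.071×10^6 Pa.

8.07 N/mm²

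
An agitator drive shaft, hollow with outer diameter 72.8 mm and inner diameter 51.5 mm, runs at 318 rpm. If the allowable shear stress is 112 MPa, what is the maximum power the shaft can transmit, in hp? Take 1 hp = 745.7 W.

J = π(d_o⁴ − d_i⁴)/32 = π(0.0728⁴ − 0.0515⁴)/32 = 2.067×10^-6 m⁴.
T_max = τ_allow·J/r = 1.12×10^8 × 2.067×10^-6 / 0.0364 = 6360 N·m.
ω = 2π·318/60 = 33.30 rad/s, so P_max = T_max·ω = 2.118×10^5 W.

284 hp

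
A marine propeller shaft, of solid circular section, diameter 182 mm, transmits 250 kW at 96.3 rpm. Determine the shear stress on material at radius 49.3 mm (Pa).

1.13e7 Pa

ω = 2π·96.3/60 = 10.08 rad/s, so T = P/ω = 250×10³ / 10.08 = 24790 N·m.
J = πd⁴/32 = π(0.182)⁴/32 = 1.077×10^-4 m⁴.
Shear stress varies linearly with radius: τ = T·r/J = 24790 × 0.0493 / 1.077×10^-4 = 1.135×10^7 Pa.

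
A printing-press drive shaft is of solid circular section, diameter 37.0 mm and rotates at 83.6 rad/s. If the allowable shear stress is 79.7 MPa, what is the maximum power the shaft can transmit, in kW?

J = πd⁴/32 = π(0.0370)⁴/32 = 1.840×10^-7 m⁴.
T_max = τ_allow·J/r = 7.97×10^7 × 1.840×10^-7 / 0.0185 = 792.7 N·m.
ω = 83.6 rad/s, so P_max = T_max·ω = 6.627×10^4 W.

66.3 kW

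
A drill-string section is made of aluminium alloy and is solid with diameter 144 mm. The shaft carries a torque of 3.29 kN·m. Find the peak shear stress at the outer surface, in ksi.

J = πd⁴/32 = π(0.144)⁴/32 = 4.221×10^-5 m⁴.
τ_max = T·r/J = 3290 × 0.0720 / 4.221×10^-5 = 5.611×10^6 Pa.

0.814 ksi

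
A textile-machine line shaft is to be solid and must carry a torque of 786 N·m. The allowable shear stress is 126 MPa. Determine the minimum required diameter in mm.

For a solid shaft τ_max = 16T/(πd³), so d = (16T/(π τ_allow))^(1/3) = (16·786.0/(π·1.26×10^8))^(1/3) = 0.03167 m.

31.7 mm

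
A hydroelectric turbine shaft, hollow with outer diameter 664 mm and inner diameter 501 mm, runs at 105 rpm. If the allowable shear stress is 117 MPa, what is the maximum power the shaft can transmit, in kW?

J = π(d_o⁴ − d_i⁴)/32 = π(0.664⁴ − 0.501⁴)/32 = 0.01290 m⁴.
T_max = τ_allow·J/r = 1.17×10^8 × 0.01290 / 0.332 = 4.546e6 N·m.
ω = 2π·105/60 = 11.00 rad/s, so P_max = T_max·ω = 4.998×10^7 W.

50000 kW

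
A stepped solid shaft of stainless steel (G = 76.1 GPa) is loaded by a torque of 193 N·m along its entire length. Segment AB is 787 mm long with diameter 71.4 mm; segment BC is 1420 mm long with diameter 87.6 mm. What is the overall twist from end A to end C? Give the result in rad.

0.00141 rad

J_AB = π(0.0714)⁴/32 = 2.55×10^-6 m⁴; J_BC = π(0.0876)⁴/32 = 5.78×10^-6 m⁴.
θ = (T/G)·Σ L_i/J_i = (193.0/76.1×10⁹)·(0.787/2.55×10^-6 + 1.42/5.78×10^-6) = 1.405×10^-3 rad.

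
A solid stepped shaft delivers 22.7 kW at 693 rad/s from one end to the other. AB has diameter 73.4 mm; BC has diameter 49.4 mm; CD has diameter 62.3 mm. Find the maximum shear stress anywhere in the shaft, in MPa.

ω = 693 rad/s, so T = P/ω = 22.7×10³ / 693.0 = 32.76 N·m.
Under the same torque, τ_max = 16T/(πd³) is largest where d is smallest — segment BC (d = 49.4 mm).
τ_max = 16·32.76/(π·(0.0494)³) = 1.384×10^6 Pa.

1.38 MPa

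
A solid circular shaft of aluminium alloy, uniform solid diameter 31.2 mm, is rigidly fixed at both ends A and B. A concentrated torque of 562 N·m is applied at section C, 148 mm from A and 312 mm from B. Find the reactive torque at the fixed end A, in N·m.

With uniform GJ and both ends fixed, compatibility θ_AC = θ_CB gives T_A·a = T_B·b, together with T_A + T_B = T₀.
T_A = T₀·b/(a+b) = 562.0·312/460.0 = 381.2 N·m; T_B = 180.8 N·m.

381 N·m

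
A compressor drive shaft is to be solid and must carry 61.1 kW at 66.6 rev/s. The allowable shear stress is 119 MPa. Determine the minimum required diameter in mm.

18.4 mm

ω = 2π·66.6 = 418.5 rad/s, so T = P/ω = 61.1×10³ / 418.5 = 146.0 N·m.
For a solid shaft τ_max = 16T/(πd³), so d = (16T/(π τ_allow))^(1/3) = (16·146.0/(π·1.19×10^8))^(1/3) = 0.01842 m.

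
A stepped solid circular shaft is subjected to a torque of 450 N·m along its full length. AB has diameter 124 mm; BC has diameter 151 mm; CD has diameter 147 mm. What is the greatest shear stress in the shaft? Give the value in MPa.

1.20 MPa

Under the same torque, τ_max = 16T/(πd³) is largest where d is smallest — segment AB (d = 124 mm).
τ_max = 16·450.0/(π·(0.124)³) = 1.202×10^6 Pa.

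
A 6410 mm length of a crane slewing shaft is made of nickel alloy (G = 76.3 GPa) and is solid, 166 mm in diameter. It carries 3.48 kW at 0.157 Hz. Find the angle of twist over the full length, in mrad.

ω = 2π·0.157 = 0.9865 rad/s, so T = P/ω = 3.48×10³ / 0.9865 = 3528 N·m.
J = πd⁴/32 = π(0.166)⁴/32 = 7.455×10^-5 m⁴.
θ = T·L/(G·J) = 3528 × 6.41 / (76.3×10⁹ × 7.455×10^-5) = 3.976×10^-3 rad.

3.98 mrad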